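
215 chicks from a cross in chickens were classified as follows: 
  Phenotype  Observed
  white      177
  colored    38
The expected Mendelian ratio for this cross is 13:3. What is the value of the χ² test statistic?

0.163

Expected counts for N = 215 under a 13:3 ratio (total parts = 16):
  white: 215 × 13/16 = 174.6875
  colored: 215 × 3/16 = 40.3125
χ² = Σ (O − E)² / E
  white: (177 − 174.6875)² / 174.6875 = 0.0306
  colored: (38 − 40.3125)² / 40.3125 = 0.1327
χ² = 0.0306 + 0.1327 = 0.1633 ≈ 0.163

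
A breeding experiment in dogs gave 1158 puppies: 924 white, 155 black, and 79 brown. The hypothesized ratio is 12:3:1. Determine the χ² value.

21.929

Total ratio parts = 16. Expected numbers out of 1158:
  white: 1158 × 12/16 = 868.5
  black: 1158 × 3/16 = 217.125
  brown: 1158 × 1/16 = 72.375
χ² = Σ (O − E)² / E
  white: (924 − 868.5)² / 868.5 = 3.5466
  black: (155 − 217.125)² / 217.125 = 17.7755
  brown: (79 − 72.375)² / 72.375 = 0.6064
χ² = 3.5466 + 17.7755 + 0.6064 = 21.9285 ≈ 21.929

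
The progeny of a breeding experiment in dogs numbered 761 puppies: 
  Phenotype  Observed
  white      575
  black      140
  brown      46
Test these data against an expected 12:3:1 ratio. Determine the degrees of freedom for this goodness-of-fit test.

A goodness-of-fit test with 3 phenotype classes has df = 3 − 1 = 2.

2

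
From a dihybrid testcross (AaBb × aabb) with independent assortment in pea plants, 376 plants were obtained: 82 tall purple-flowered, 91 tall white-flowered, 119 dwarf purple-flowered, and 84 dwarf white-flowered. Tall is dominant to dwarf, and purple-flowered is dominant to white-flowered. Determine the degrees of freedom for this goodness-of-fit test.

3

A dihybrid testcross with independent assortment gives a 1:1:1:1 ratio.
A goodness-of-fit test with 4 phenotype classes has df = 4 − 1 = 3.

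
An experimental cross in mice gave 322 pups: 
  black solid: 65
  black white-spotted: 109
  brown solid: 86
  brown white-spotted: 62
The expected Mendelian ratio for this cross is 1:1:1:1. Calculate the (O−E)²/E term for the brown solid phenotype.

Total ratio parts = 4. Expected numbers out of 322:
  black solid: 322 × 1/4 = 80.5
  black white-spotted: 322 × 1/4 = 80.5
  brown solid: 322 × 1/4 = 80.5
  brown white-spotted: 322 × 1/4 = 80.5
Contribution of brown solid: (86 − 80.5)² / 80.5 = 0.3758

0.376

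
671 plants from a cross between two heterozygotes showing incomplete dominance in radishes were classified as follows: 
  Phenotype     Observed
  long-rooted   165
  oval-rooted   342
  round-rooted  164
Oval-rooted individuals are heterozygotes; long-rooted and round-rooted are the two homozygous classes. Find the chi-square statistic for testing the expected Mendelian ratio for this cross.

0.255

With incomplete dominance, a heterozygote × heterozygote cross gives a 1:2:1 phenotypic ratio.
Total ratio parts = 4. Expected numbers out of 671:
  long-rooted: 671 × 1/4 = 167.75
  oval-rooted: 671 × 2/4 = 335.5
  round-rooted: 671 × 1/4 = 167.75
χ² = Σ (O − E)² / E
  long-rooted: (165 − 167.75)² / 167.75 = 0.0451
  oval-rooted: (342 − 335.5)² / 335.5 = 0.1259
  round-rooted: (164 − 167.75)² / 167.75 = 0.0838
χ² = 0.0451 + 0.1259 + 0.0838 = 0.2548 ≈ 0.255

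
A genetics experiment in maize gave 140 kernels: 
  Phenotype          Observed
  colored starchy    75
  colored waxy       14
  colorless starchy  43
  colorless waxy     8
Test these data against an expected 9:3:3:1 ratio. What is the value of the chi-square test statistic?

The 9:3:3:1 ratio has 16 parts, so with N = 140 the expected counts are:
  colored starchy: 140 × 9/16 = 78.75
  colored waxy: 140 × 3/16 = 26.25
  colorless starchy: 140 × 3/16 = 26.25
  colorless waxy: 140 × 1/16 = 8.75
χ² = Σ (O − E)² / E
  colored starchy: (75 − 78.75)² / 78.75 = 0.1786
  colored waxy: (14 − 26.25)² / 26.25 = 5.7167
  colorless starchy: (43 − 26.25)² / 26.25 = 10.6881
  colorless waxy: (8 − 8.75)² / 8.75 = 0.0643
χ² = 0.1786 + 5.7167 + 10.6881 + 0.0643 = 16.6477 ≈ 16.648

16.648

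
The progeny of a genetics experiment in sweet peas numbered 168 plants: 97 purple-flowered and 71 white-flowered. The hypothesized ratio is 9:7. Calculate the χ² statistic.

The 9:7 ratio has 16 parts, so with N = 168 the expected counts are:
  purple-flowered: 168 × 9/16 = 94.5
  white-flowered: 168 × 7/16 = 73.5
χ² = Σ (O − E)² / E
  purple-flowered: (97 − 94.5)² / 94.5 = 0.0661
  white-flowered: (71 − 73.5)² / 73.5 = 0.0850
χ² = 0.0661 + 0.0850 = 0.1511 ≈ 0.151

0.151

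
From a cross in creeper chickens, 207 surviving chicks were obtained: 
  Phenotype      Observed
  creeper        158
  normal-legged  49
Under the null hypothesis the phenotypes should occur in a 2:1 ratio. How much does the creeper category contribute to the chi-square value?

Expected counts for N = 207 under a 2:1 ratio (total parts = 3):
  creeper: 207 × 2/3 = 138
  normal-legged: 207 × 1/3 = 69
Contribution of creeper: (158 − 138)² / 138 = 2.8986

2.899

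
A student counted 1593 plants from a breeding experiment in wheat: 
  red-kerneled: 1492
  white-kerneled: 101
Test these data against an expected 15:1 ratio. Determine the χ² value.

Under the 15:1 hypothesis (Σ ratio = 16, N = 1593):
  red-kerneled: 1593 × 15/16 = 1493.4375
  white-kerneled: 1593 × 1/16 = 99.5625
χ² = Σ (O − E)² / E
  red-kerneled: (1492 − 1493.4375)² / 1493.4375 = 0.0014
  white-kerneled: (101 − 99.5625)² / 99.5625 = 0.0208
χ² = 0.0014 + 0.0208 = 0.0222 ≈ 0.022

0.022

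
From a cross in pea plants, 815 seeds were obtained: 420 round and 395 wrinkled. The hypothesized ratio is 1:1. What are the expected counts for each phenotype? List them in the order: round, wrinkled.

407.5, 407.5

The 1:1 ratio has 2 parts, so with N = 815 the expected counts are:
  round: 815 × 1/2 = 407.5
  wrinkled: 815 × 1/2 = 407.5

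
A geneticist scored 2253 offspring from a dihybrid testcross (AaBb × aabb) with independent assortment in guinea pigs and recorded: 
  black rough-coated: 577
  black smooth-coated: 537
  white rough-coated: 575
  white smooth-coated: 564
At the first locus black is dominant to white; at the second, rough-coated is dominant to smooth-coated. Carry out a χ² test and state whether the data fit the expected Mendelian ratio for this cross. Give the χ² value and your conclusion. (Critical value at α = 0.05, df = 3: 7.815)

A dihybrid testcross with independent assortment gives a 1:1:1:1 ratio.
Total ratio parts = 4. Expected numbers out of 2253:
  black rough-coated: 2253 × 1/4 = 563.25
  black smooth-coated: 2253 × 1/4 = 563.25
  white rough-coated: 2253 × 1/4 = 563.25
  white smooth-coated: 2253 × 1/4 = 563.25
χ² = Σ (O − E)² / E
  black rough-coated: (577 − 563.25)² / 563.25 = 0.3357
  black smooth-coated: (537 − 563.25)² / 563.25 = 1.2234
  white rough-coated: (575 − 563.25)² / 563.25 = 0.2451
  white smooth-coated: (564 − 563.25)² / 563.25 = 0.0010
χ² = 0.3357 + 1.2234 + 0.2451 + 0.0010 = 1.8052 ≈ 1.805
Degrees of freedom = 4 − 1 = 3; critical value at α = 0.05 is 7.815.
Since 1.805 < 7.815, we fail to reject the null hypothesis — the data are consistent with the 1:1:1:1 ratio.

1.805; consistent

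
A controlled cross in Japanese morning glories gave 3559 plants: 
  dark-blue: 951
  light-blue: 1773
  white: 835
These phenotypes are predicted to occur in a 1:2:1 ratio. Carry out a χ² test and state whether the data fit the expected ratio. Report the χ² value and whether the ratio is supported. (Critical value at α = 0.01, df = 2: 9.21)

Expected counts for N = 3559 under a 1:2:1 ratio (total parts = 4):
  dark-blue: 3559 × 1/4 = 889.75
  light-blue: 3559 × 2/4 = 1779.5
  white: 3559 × 1/4 = 889.75
χ² = Σ (O − E)² / E
  dark-blue: (951 − 889.75)² / 889.75 = 4.2164
  light-blue: (1773 − 1779.5)² / 1779.5 = 0.0237
  white: (835 − 889.75)² / 889.75 = 3.3690
χ² = 4.2164 + 0.0237 + 3.3690 = 7.6091 ≈ 7.609
Degrees of freedom = 3 − 1 = 2; critical value at α = 0.01 is 9.21.
Since 7.609 < 9.21, we fail to reject the null hypothesis — the data are consistent with the 1:2:1 ratio.

7.609; consistent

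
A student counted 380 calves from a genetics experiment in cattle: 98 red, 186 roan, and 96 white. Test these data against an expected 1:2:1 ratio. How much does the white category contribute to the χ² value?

Total ratio parts = 4. Expected numbers out of 380:
  red: 380 × 1/4 = 95
  roan: 380 × 2/4 = 190
  white: 380 × 1/4 = 95
Contribution of white: (96 − 95)² / 95 = 0.0105

0.011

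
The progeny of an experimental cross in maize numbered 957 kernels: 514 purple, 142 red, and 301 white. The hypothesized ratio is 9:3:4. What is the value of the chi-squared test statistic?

The 9:3:4 ratio has 16 parts, so with N = 957 the expected counts are:
  purple: 957 × 9/16 = 538.3125
  red: 957 × 3/16 = 179.4375
  white: 957 × 4/16 = 239.25
χ² = Σ (O − E)² / E
  purple: (514 − 538.3125)² / 538.3125 = 1.0981
  red: (142 − 179.4375)² / 179.4375 = 7.8109
  white: (301 − 239.25)² / 239.25 = 15.9376
χ² = 1.0981 + 7.8109 + 15.9376 = 24.8466 ≈ 24.847

24.847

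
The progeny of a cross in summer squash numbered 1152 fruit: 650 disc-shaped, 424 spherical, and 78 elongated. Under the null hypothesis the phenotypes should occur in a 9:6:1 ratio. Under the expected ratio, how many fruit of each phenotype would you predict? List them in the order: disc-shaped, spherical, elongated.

Total ratio parts = 16. Expected numbers out of 1152:
  disc-shaped: 1152 × 9/16 = 648
  spherical: 1152 × 6/16 = 432
  elongated: 1152 × 1/16 = 72

648, 432, 72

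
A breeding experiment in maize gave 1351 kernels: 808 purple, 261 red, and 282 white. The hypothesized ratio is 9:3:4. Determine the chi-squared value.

Under the 9:3:4 hypothesis (Σ ratio = 16, N = 1351):
  purple: 1351 × 9/16 = 759.9375
  red: 1351 × 3/16 = 253.3125
  white: 1351 × 4/16 = 337.75
χ² = Σ (O − E)² / E
  purple: (808 − 759.9375)² / 759.9375 = 3.0397
  red: (261 − 253.3125)² / 253.3125 = 0.2333
  white: (282 − 337.75)² / 337.75 = 9.2023
χ² = 3.0397 + 0.2333 + 9.2023 = 12.4753 ≈ 12.475

12.475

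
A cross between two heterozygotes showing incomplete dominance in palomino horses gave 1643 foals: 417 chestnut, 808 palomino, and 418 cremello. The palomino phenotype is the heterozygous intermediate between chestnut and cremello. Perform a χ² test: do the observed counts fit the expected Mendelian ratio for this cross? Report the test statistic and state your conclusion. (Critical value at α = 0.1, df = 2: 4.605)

With incomplete dominance, a heterozygote × heterozygote cross gives a 1:2:1 phenotypic ratio.
Under the 1:2:1 hypothesis (Σ ratio = 4, N = 1643):
  chestnut: 1643 × 1/4 = 410.75
  palomino: 1643 × 2/4 = 821.5
  cremello: 1643 × 1/4 = 410.75
χ² = Σ (O − E)² / E
  chestnut: (417 − 410.75)² / 410.75 = 0.0951
  palomino: (808 − 821.5)² / 821.5 = 0.2219
  cremello: (418 − 410.75)² / 410.75 = 0.1280
χ² = 0.0951 + 0.2219 + 0.1280 = 0.445
Degrees of freedom = 3 − 1 = 2; critical value at α = 0.1 is 4.605.
Since 0.445 < 4.605, we fail to reject the null hypothesis — the data are consistent with the 1:2:1 ratio.

0.445; consistent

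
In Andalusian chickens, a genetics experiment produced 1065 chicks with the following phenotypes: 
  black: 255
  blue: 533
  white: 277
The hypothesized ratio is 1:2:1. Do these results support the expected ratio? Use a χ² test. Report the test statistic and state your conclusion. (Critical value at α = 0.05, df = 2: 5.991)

Under the 1:2:1 hypothesis (Σ ratio = 4, N = 1065):
  black: 1065 × 1/4 = 266.25
  blue: 1065 × 2/4 = 532.5
  white: 1065 × 1/4 = 266.25
χ² = Σ (O − E)² / E
  black: (255 − 266.25)² / 266.25 = 0.4754
  blue: (533 − 532.5)² / 532.5 = 0.0005
  white: (277 − 266.25)² / 266.25 = 0.4340
χ² = 0.4754 + 0.0005 + 0.4340 = 0.9099 ≈ 0.910
Degrees of freedom = 3 − 1 = 2; critical value at α = 0.05 is 5.991.
Since 0.910 < 5.991, we fail to reject the null hypothesis — the data are consistent with the 1:2:1 ratio.

0.910; consistent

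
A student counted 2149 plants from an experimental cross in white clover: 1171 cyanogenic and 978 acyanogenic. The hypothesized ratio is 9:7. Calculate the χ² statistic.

2.704

Under the 9:7 hypothesis (Σ ratio = 16, N = 2149):
  cyanogenic: 2149 × 9/16 = 1208.8125
  acyanogenic: 2149 × 7/16 = 940.1875
χ² = Σ (O − E)² / E
  cyanogenic: (1171 − 1208.8125)² / 1208.8125 = 1.1828
  acyanogenic: (978 − 940.1875)² / 940.1875 = 1.5207
χ² = 1.1828 + 1.5207 = 2.7035 ≈ 2.704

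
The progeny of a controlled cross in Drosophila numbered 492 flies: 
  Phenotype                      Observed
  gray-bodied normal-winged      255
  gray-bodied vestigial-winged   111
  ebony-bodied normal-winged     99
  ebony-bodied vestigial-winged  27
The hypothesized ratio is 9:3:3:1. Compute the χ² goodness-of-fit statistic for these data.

6.472

Under the 9:3:3:1 hypothesis (Σ ratio = 16, N = 492):
  gray-bodied normal-winged: 492 × 9/16 = 276.75
  gray-bodied vestigial-winged: 492 × 3/16 = 92.25
  ebony-bodied normal-winged: 492 × 3/16 = 92.25
  ebony-bodied vestigial-winged: 492 × 1/16 = 30.75
χ² = Σ (O − E)² / E
  gray-bodied normal-winged: (255 − 276.75)² / 276.75 = 1.7093
  gray-bodied vestigial-winged: (111 − 92.25)² / 92.25 = 3.8110
  ebony-bodied normal-winged: (99 − 92.25)² / 92.25 = 0.4939
  ebony-bodied vestigial-winged: (27 − 30.75)² / 30.75 = 0.4573
χ² = 1.7093 + 3.8110 + 0.4939 + 0.4573 = 6.4715 ≈ 6.472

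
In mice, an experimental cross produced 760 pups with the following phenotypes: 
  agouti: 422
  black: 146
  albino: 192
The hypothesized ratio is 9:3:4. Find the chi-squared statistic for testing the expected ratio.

0.178

The 9:3:4 ratio has 16 parts, so with N = 760 the expected counts are:
  agouti: 760 × 9/16 = 427.5
  black: 760 × 3/16 = 142.5
  albino: 760 × 4/16 = 190
χ² = Σ (O − E)² / E
  agouti: (422 − 427.5)² / 427.5 = 0.0708
  black: (146 − 142.5)² / 142.5 = 0.0860
  albino: (192 − 190)² / 190 = 0.0211
χ² = 0.0708 + 0.0860 + 0.0211 = 0.1779 ≈ 0.178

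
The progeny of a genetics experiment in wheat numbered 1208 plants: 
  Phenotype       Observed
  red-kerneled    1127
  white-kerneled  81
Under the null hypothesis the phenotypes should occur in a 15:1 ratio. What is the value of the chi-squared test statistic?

Expected counts for N = 1208 under a 15:1 ratio (total parts = 16):
  red-kerneled: 1208 × 15/16 = 1132.5
  white-kerneled: 1208 × 1/16 = 75.5
χ² = Σ (O − E)² / E
  red-kerneled: (1127 − 1132.5)² / 1132.5 = 0.0267
  white-kerneled: (81 − 75.5)² / 75.5 = 0.4007
χ² = 0.0267 + 0.4007 = 0.4274 ≈ 0.427

0.427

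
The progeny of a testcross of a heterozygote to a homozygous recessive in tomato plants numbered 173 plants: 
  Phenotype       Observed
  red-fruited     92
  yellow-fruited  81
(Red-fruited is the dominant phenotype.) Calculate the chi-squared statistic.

A testcross of a heterozygote (Aa × aa) gives a 1:1 phenotypic ratio.
Expected counts for N = 173 under a 1:1 ratio (total parts = 2):
  red-fruited: 173 × 1/2 = 86.5
  yellow-fruited: 173 × 1/2 = 86.5
χ² = Σ (O − E)² / E
  red-fruited: (92 − 86.5)² / 86.5 = 0.3497
  yellow-fruited: (81 − 86.5)² / 86.5 = 0.3497
χ² = 0.3497 + 0.3497 = 0.6994 ≈ 0.699

0.699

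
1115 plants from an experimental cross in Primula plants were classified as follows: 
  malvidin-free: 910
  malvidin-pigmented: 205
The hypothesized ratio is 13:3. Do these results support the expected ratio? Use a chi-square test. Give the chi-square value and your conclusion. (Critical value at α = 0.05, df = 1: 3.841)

0.097; consistent

Under the 13:3 hypothesis (Σ ratio = 16, N = 1115):
  malvidin-free: 1115 × 13/16 = 905.9375
  malvidin-pigmented: 1115 × 3/16 = 209.0625
χ² = Σ (O − E)² / E
  malvidin-free: (910 − 905.9375)² / 905.9375 = 0.0182
  malvidin-pigmented: (205 − 209.0625)² / 209.0625 = 0.0789
χ² = 0.0182 + 0.0789 = 0.0971 ≈ 0.097
Degrees of freedom = 2 − 1 = 1; critical value at α = 0.05 is 3.841.
Since 0.097 < 3.841, we fail to reject the null hypothesis — the data are consistent with the 13:3 ratio.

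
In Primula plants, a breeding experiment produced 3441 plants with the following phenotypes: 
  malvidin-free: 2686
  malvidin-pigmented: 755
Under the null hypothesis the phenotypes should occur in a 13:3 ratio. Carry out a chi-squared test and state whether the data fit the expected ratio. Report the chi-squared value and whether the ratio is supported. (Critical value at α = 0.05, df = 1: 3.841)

23.004; not consistent

Expected counts for N = 3441 under a 13:3 ratio (total parts = 16):
  malvidin-free: 3441 × 13/16 = 2795.8125
  malvidin-pigmented: 3441 × 3/16 = 645.1875
χ² = Σ (O − E)² / E
  malvidin-free: (2686 − 2795.8125)² / 2795.8125 = 4.3132
  malvidin-pigmented: (755 − 645.1875)² / 645.1875 = 18.6904
χ² = 4.3132 + 18.6904 = 23.0036 ≈ 23.004
Degrees of freedom = 2 − 1 = 1; critical value at α = 0.05 is 3.841.
Since 23.004 > 3.841, we reject the null hypothesis — the data do not fit the 13:3 ratio.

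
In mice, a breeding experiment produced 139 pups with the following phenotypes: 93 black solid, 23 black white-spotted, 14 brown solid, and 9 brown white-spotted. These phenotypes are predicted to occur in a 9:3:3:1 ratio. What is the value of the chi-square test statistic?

The 9:3:3:1 ratio has 16 parts, so with N = 139 the expected counts are:
  black solid: 139 × 9/16 = 78.1875
  black white-spotted: 139 × 3/16 = 26.0625
  brown solid: 139 × 3/16 = 26.0625
  brown white-spotted: 139 × 1/16 = 8.6875
χ² = Σ (O − E)² / E
  black solid: (93 − 78.1875)² / 78.1875 = 2.8062
  black white-spotted: (23 − 26.0625)² / 26.0625 = 0.3599
  brown solid: (14 − 26.0625)² / 26.0625 = 5.5829
  brown white-spotted: (9 − 8.6875)² / 8.6875 = 0.0112
χ² = 2.8062 + 0.3599 + 5.5829 + 0.0112 = 8.7602 ≈ 8.760

8.760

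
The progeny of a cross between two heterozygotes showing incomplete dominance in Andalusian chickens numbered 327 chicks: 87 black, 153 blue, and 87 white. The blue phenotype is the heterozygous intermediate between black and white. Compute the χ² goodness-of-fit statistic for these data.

1.349

With incomplete dominance, a heterozygote × heterozygote cross gives a 1:2:1 phenotypic ratio.
The 1:2:1 ratio has 4 parts, so with N = 327 the expected counts are:
  black: 327 × 1/4 = 81.75
  blue: 327 × 2/4 = 163.5
  white: 327 × 1/4 = 81.75
χ² = Σ (O − E)² / E
  black: (87 − 81.75)² / 81.75 = 0.3372
  blue: (153 − 163.5)² / 163.5 = 0.6743
  white: (87 − 81.75)² / 81.75 = 0.3372
χ² = 0.3372 + 0.6743 + 0.3372 = 1.3487 ≈ 1.349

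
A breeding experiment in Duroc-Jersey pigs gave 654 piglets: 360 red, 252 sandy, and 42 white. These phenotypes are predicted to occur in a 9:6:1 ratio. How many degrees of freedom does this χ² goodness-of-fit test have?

A goodness-of-fit test with 3 phenotype classes has df = 3 − 1 = 2.

2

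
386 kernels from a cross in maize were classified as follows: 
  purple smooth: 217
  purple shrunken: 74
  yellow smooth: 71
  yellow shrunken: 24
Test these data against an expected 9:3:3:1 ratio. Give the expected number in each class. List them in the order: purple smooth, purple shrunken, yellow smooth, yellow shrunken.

Total ratio parts = 16. Expected numbers out of 386:
  purple smooth: 386 × 9/16 = 217.125
  purple shrunken: 386 × 3/16 = 72.375
  yellow smooth: 386 × 3/16 = 72.375
  yellow shrunken: 386 × 1/16 = 24.125

217.125, 72.375, 72.375, 24.125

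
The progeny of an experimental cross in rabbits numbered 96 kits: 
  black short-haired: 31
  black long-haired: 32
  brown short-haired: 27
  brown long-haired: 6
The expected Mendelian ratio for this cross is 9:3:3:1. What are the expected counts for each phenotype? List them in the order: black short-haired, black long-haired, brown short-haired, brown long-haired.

Expected counts for N = 96 under a 9:3:3:1 ratio (total parts = 16):
  black short-haired: 96 × 9/16 = 54
  black long-haired: 96 × 3/16 = 18
  brown short-haired: 96 × 3/16 = 18
  brown long-haired: 96 × 1/16 = 6

54, 18, 18, 6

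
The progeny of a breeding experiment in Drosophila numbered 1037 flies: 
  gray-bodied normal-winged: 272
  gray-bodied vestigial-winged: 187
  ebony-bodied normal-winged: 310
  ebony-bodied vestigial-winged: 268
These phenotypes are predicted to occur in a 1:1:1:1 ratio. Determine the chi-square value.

The 1:1:1:1 ratio has 4 parts, so with N = 1037 the expected counts are:
  gray-bodied normal-winged: 1037 × 1/4 = 259.25
  gray-bodied vestigial-winged: 1037 × 1/4 = 259.25
  ebony-bodied normal-winged: 1037 × 1/4 = 259.25
  ebony-bodied vestigial-winged: 1037 × 1/4 = 259.25
χ² = Σ (O − E)² / E
  gray-bodied normal-winged: (272 − 259.25)² / 259.25 = 0.6270
  gray-bodied vestigial-winged: (187 − 259.25)² / 259.25 = 20.1352
  ebony-bodied normal-winged: (310 − 259.25)² / 259.25 = 9.9347
  ebony-bodied vestigial-winged: (268 − 259.25)² / 259.25 = 0.2953
χ² = 0.6270 + 20.1352 + 9.9347 + 0.2953 = 30.9922 ≈ 30.992

30.992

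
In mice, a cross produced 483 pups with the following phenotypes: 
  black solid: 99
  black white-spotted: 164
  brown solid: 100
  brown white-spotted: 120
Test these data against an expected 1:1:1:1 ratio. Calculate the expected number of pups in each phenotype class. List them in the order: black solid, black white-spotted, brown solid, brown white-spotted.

Expected counts for N = 483 under a 1:1:1:1 ratio (total parts = 4):
  black solid: 483 × 1/4 = 120.75
  black white-spotted: 483 × 1/4 = 120.75
  brown solid: 483 × 1/4 = 120.75
  brown white-spotted: 483 × 1/4 = 120.75

120.75, 120.75, 120.75, 120.75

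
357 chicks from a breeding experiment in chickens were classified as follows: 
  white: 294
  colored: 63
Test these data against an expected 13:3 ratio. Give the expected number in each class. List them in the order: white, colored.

Total ratio parts = 16. Expected numbers out of 357:
  white: 357 × 13/16 = 290.0625
  colored: 357 × 3/16 = 66.9375

290.0625, 66.9375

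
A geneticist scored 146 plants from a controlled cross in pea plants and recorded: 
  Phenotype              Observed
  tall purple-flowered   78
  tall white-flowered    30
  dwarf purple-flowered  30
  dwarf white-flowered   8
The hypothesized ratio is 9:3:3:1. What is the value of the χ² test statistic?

Under the 9:3:3:1 hypothesis (Σ ratio = 16, N = 146):
  tall purple-flowered: 146 × 9/16 = 82.125
  tall white-flowered: 146 × 3/16 = 27.375
  dwarf purple-flowered: 146 × 3/16 = 27.375
  dwarf white-flowered: 146 × 1/16 = 9.125
χ² = Σ (O − E)² / E
  tall purple-flowered: (78 − 82.125)² / 82.125 = 0.2072
  tall white-flowered: (30 − 27.375)² / 27.375 = 0.2517
  dwarf purple-flowered: (30 − 27.375)² / 27.375 = 0.2517
  dwarf white-flowered: (8 − 9.125)² / 9.125 = 0.1387
χ² = 0.2072 + 0.2517 + 0.2517 + 0.1387 = 0.8493 ≈ 0.849

0.849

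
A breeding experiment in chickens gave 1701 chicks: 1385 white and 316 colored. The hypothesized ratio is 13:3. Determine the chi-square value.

The 13:3 ratio has 16 parts, so with N = 1701 the expected counts are:
  white: 1701 × 13/16 = 1382.0625
  colored: 1701 × 3/16 = 318.9375
χ² = Σ (O − E)² / E
  white: (1385 − 1382.0625)² / 1382.0625 = 0.0062
  colored: (316 − 318.9375)² / 318.9375 = 0.0271
χ² = 0.0062 + 0.0271 = 0.0333 ≈ 0.033

0.033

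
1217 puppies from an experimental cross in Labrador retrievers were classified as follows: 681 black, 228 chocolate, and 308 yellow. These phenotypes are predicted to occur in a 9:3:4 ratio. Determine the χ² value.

0.065

Under the 9:3:4 hypothesis (Σ ratio = 16, N = 1217):
  black: 1217 × 9/16 = 684.5625
  chocolate: 1217 × 3/16 = 228.1875
  yellow: 1217 × 4/16 = 304.25
χ² = Σ (O − E)² / E
  black: (681 − 684.5625)² / 684.5625 = 0.0185
  chocolate: (228 − 228.1875)² / 228.1875 = 0.0002
  yellow: (308 − 304.25)² / 304.25 = 0.0462
χ² = 0.0185 + 0.0002 + 0.0462 = 0.0649 ≈ 0.065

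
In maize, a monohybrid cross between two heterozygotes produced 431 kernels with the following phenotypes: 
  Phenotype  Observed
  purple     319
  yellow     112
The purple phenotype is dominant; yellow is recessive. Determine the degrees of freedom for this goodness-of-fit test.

1

For a monohybrid cross between heterozygotes with complete dominance, the expected phenotypic ratio is 3:1.
A goodness-of-fit test with 2 phenotype classes has df = 2 − 1 = 1.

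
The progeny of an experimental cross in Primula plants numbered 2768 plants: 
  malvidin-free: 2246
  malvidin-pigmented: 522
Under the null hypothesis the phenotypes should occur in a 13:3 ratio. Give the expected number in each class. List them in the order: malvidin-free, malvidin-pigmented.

2249, 519

The 13:3 ratio has 16 parts, so with N = 2768 the expected counts are:
  malvidin-free: 2768 × 13/16 = 2249
  malvidin-pigmented: 2768 × 3/16 = 519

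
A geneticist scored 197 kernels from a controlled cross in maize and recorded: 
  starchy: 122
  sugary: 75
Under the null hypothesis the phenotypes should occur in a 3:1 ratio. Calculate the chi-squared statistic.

Expected counts for N = 197 under a 3:1 ratio (total parts = 4):
  starchy: 197 × 3/4 = 147.75
  sugary: 197 × 1/4 = 49.25
χ² = Σ (O − E)² / E
  starchy: (122 − 147.75)² / 147.75 = 4.4877
  sugary: (75 − 49.25)² / 49.25 = 13.4632
χ² = 4.4877 + 13.4632 = 17.9509 ≈ 17.951

17.951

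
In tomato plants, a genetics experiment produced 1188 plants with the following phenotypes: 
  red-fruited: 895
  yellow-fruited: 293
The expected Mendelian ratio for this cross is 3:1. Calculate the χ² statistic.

Under the 3:1 hypothesis (Σ ratio = 4, N = 1188):
  red-fruited: 1188 × 3/4 = 891
  yellow-fruited: 1188 × 1/4 = 297
χ² = Σ (O − E)² / E
  red-fruited: (895 − 891)² / 891 = 0.0180
  yellow-fruited: (293 − 297)² / 297 = 0.0539
χ² = 0.0180 + 0.0539 = 0.0719 ≈ 0.072

0.072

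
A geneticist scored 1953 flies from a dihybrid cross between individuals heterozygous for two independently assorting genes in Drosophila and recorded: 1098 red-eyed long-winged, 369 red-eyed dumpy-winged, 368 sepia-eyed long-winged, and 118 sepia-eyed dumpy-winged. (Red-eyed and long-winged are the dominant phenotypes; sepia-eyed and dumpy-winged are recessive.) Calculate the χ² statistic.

A dihybrid F₂ with independent assortment and complete dominance at both loci gives a 9:3:3:1 phenotypic ratio.
Under the 9:3:3:1 hypothesis (Σ ratio = 16, N = 1953):
  red-eyed long-winged: 1953 × 9/16 = 1098.5625
  red-eyed dumpy-winged: 1953 × 3/16 = 366.1875
  sepia-eyed long-winged: 1953 × 3/16 = 366.1875
  sepia-eyed dumpy-winged: 1953 × 1/16 = 122.0625
χ² = Σ (O − E)² / E
  red-eyed long-winged: (1098 − 1098.5625)² / 1098.5625 = 0.0003
  red-eyed dumpy-winged: (369 − 366.1875)² / 366.1875 = 0.0216
  sepia-eyed long-winged: (368 − 366.1875)² / 366.1875 = 0.0090
  sepia-eyed dumpy-winged: (118 − 122.0625)² / 122.0625 = 0.1352
χ² = 0.0003 + 0.0216 + 0.0090 + 0.1352 = 0.1661 ≈ 0.166

0.166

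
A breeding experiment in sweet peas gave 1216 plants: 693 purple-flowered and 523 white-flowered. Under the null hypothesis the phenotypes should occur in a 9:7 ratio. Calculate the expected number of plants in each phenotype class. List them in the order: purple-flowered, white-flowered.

684, 532

The 9:7 ratio has 16 parts, so with N = 1216 the expected counts are:
  purple-flowered: 1216 × 9/16 = 684
  white-flowered: 1216 × 7/16 = 532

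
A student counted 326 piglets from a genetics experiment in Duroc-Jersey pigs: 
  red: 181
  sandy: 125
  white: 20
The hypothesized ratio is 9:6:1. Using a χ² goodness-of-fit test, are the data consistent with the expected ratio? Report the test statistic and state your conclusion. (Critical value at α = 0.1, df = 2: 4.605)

0.100; consistent

Total ratio parts = 16. Expected numbers out of 326:
  red: 326 × 9/16 = 183.375
  sandy: 326 × 6/16 = 122.25
  white: 326 × 1/16 = 20.375
χ² = Σ (O − E)² / E
  red: (181 − 183.375)² / 183.375 = 0.0308
  sandy: (125 − 122.25)² / 122.25 = 0.0619
  white: (20 − 20.375)² / 20.375 = 0.0069
χ² = 0.0308 + 0.0619 + 0.0069 = 0.0996 ≈ 0.100
Degrees of freedom = 3 − 1 = 2; critical value at α = 0.1 is 4.605.
Since 0.100 < 4.605, we fail to reject the null hypothesis — the data are consistent with the 9:6:1 ratio.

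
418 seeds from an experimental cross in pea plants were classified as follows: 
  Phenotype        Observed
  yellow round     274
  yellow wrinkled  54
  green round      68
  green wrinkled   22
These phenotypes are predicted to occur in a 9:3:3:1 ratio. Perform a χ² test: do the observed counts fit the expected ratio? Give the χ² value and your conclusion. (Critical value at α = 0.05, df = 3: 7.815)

Total ratio parts = 16. Expected numbers out of 418:
  yellow round: 418 × 9/16 = 235.125
  yellow wrinkled: 418 × 3/16 = 78.375
  green round: 418 × 3/16 = 78.375
  green wrinkled: 418 × 1/16 = 26.125
χ² = Σ (O − E)² / E
  yellow round: (274 − 235.125)² / 235.125 = 6.4275
  yellow wrinkled: (54 − 78.375)² / 78.375 = 7.5807
  green round: (68 − 78.375)² / 78.375 = 1.3734
  green wrinkled: (22 − 26.125)² / 26.125 = 0.6513
χ² = 6.4275 + 7.5807 + 1.3734 + 0.6513 = 16.0329 ≈ 16.033
Degrees of freedom = 4 − 1 = 3; critical value at α = 0.05 is 7.815.
Since 16.033 > 7.815, we reject the null hypothesis — the data do not fit the 9:3:3:1 ratio.

16.033; not consistent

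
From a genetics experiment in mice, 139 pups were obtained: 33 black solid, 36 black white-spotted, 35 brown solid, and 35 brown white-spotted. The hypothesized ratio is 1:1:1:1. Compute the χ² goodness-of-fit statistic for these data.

Under the 1:1:1:1 hypothesis (Σ ratio = 4, N = 139):
  black solid: 139 × 1/4 = 34.75
  black white-spotted: 139 × 1/4 = 34.75
  brown solid: 139 × 1/4 = 34.75
  brown white-spotted: 139 × 1/4 = 34.75
χ² = Σ (O − E)² / E
  black solid: (33 − 34.75)² / 34.75 = 0.0881
  black white-spotted: (36 − 34.75)² / 34.75 = 0.0450
  brown solid: (35 − 34.75)² / 34.75 = 0.0018
  brown white-spotted: (35 − 34.75)² / 34.75 = 0.0018
χ² = 0.0881 + 0.0450 + 0.0018 + 0.0018 = 0.1367 ≈ 0.137

0.137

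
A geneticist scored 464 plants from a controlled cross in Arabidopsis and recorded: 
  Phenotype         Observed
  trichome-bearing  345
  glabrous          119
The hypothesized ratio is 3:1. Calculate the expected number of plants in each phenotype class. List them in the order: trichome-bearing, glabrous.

Expected counts for N = 464 under a 3:1 ratio (total parts = 4):
  trichome-bearing: 464 × 3/4 = 348
  glabrous: 464 × 1/4 = 116

348, 116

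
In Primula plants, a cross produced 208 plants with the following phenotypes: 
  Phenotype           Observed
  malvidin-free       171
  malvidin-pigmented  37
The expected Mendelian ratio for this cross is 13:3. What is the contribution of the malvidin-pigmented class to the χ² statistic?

Under the 13:3 hypothesis (Σ ratio = 16, N = 208):
  malvidin-free: 208 × 13/16 = 169
  malvidin-pigmented: 208 × 3/16 = 39
Contribution of malvidin-pigmented: (37 − 39)² / 39 = 0.1026

0.103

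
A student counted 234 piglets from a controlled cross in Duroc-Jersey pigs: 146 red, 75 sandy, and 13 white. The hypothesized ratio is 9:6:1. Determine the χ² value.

Under the 9:6:1 hypothesis (Σ ratio = 16, N = 234):
  red: 234 × 9/16 = 131.625
  sandy: 234 × 6/16 = 87.75
  white: 234 × 1/16 = 14.625
χ² = Σ (O − E)² / E
  red: (146 − 131.625)² / 131.625 = 1.5699
  sandy: (75 − 87.75)² / 87.75 = 1.8526
  white: (13 − 14.625)² / 14.625 = 0.1806
χ² = 1.5699 + 1.8526 + 0.1806 = 3.6031 ≈ 3.603

3.603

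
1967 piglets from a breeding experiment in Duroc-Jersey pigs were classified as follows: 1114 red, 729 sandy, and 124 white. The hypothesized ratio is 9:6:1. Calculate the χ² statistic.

0.162

Expected counts for N = 1967 under a 9:6:1 ratio (total parts = 16):
  red: 1967 × 9/16 = 1106.4375
  sandy: 1967 × 6/16 = 737.625
  white: 1967 × 1/16 = 122.9375
χ² = Σ (O − E)² / E
  red: (1114 − 1106.4375)² / 1106.4375 = 0.0517
  sandy: (729 − 737.625)² / 737.625 = 0.1009
  white: (124 − 122.9375)² / 122.9375 = 0.0092
χ² = 0.0517 + 0.1009 + 0.0092 = 0.1618 ≈ 0.162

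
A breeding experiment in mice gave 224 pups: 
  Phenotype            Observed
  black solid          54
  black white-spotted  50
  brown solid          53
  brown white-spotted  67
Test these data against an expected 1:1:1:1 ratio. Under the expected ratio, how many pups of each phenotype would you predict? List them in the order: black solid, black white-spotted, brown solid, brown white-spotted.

56, 56, 56, 56

Expected counts for N = 224 under a 1:1:1:1 ratio (total parts = 4):
  black solid: 224 × 1/4 = 56
  black white-spotted: 224 × 1/4 = 56
  brown solid: 224 × 1/4 = 56
  brown white-spotted: 224 × 1/4 = 56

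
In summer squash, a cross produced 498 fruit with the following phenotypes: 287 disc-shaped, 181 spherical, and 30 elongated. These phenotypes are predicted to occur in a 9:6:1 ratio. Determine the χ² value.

0.386

Under the 9:6:1 hypothesis (Σ ratio = 16, N = 498):
  disc-shaped: 498 × 9/16 = 280.125
  spherical: 498 × 6/16 = 186.75
  elongated: 498 × 1/16 = 31.125
χ² = Σ (O − E)² / E
  disc-shaped: (287 − 280.125)² / 280.125 = 0.1687
  spherical: (181 − 186.75)² / 186.75 = 0.1770
  elongated: (30 − 31.125)² / 31.125 = 0.0407
χ² = 0.1687 + 0.1770 + 0.0407 = 0.3864 ≈ 0.386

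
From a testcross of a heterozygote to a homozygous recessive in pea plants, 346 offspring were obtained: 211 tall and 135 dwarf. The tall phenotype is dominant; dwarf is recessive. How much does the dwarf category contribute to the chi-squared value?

8.347

A testcross of a heterozygote (Aa × aa) gives a 1:1 phenotypic ratio.
Expected counts for N = 346 under a 1:1 ratio (total parts = 2):
  tall: 346 × 1/2 = 173
  dwarf: 346 × 1/2 = 173
Contribution of dwarf: (135 − 173)² / 173 = 8.3468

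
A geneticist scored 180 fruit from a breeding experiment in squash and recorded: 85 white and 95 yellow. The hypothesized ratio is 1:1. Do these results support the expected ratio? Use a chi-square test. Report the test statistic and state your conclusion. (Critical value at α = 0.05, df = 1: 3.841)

The 1:1 ratio has 2 parts, so with N = 180 the expected counts are:
  white: 180 × 1/2 = 90
  yellow: 180 × 1/2 = 90
χ² = Σ (O − E)² / E
  white: (85 − 90)² / 90 = 0.2778
  yellow: (95 − 90)² / 90 = 0.2778
χ² = 0.2778 + 0.2778 = 0.5556 ≈ 0.556
Degrees of freedom = 2 − 1 = 1; critical value at α = 0.05 is 3.841.
Since 0.556 < 3.841, we fail to reject the null hypothesis — the data are consistent with the 1:1 ratio.

0.556; consistent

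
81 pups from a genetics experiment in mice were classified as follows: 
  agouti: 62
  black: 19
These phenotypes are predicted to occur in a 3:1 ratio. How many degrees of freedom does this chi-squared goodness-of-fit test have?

A goodness-of-fit test with 2 phenotype classes has df = 2 − 1 = 1.

1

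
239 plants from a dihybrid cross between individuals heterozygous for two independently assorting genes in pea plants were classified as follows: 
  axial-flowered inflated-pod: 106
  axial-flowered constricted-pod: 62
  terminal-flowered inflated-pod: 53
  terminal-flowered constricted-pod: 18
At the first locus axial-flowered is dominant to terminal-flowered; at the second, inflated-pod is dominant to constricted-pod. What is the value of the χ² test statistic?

A dihybrid F₂ with independent assortment and complete dominance at both loci gives a 9:3:3:1 phenotypic ratio.
Total ratio parts = 16. Expected numbers out of 239:
  axial-flowered inflated-pod: 239 × 9/16 = 134.4375
  axial-flowered constricted-pod: 239 × 3/16 = 44.8125
  terminal-flowered inflated-pod: 239 × 3/16 = 44.8125
  terminal-flowered constricted-pod: 239 × 1/16 = 14.9375
χ² = Σ (O − E)² / E
  axial-flowered inflated-pod: (106 − 134.4375)² / 134.4375 = 6.0154
  axial-flowered constricted-pod: (62 − 44.8125)² / 44.8125 = 6.5921
  terminal-flowered inflated-pod: (53 − 44.8125)² / 44.8125 = 1.4959
  terminal-flowered constricted-pod: (18 − 14.9375)² / 14.9375 = 0.6279
χ² = 6.0154 + 6.5921 + 1.4959 + 0.6279 = 14.7313 ≈ 14.731

14.731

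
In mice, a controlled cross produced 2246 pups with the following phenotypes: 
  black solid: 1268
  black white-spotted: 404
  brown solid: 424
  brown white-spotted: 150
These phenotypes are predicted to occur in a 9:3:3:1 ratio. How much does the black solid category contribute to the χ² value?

Total ratio parts = 16. Expected numbers out of 2246:
  black solid: 2246 × 9/16 = 1263.375
  black white-spotted: 2246 × 3/16 = 421.125
  brown solid: 2246 × 3/16 = 421.125
  brown white-spotted: 2246 × 1/16 = 140.375
Contribution of black solid: (1268 − 1263.375)² / 1263.375 = 0.0169

0.017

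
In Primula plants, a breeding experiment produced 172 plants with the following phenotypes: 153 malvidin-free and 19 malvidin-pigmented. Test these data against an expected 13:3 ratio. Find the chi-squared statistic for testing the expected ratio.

6.700

The 13:3 ratio has 16 parts, so with N = 172 the expected counts are:
  malvidin-free: 172 × 13/16 = 139.75
  malvidin-pigmented: 172 × 3/16 = 32.25
χ² = Σ (O − E)² / E
  malvidin-free: (153 − 139.75)² / 139.75 = 1.2563
  malvidin-pigmented: (19 − 32.25)² / 32.25 = 5.4438
χ² = 1.2563 + 5.4438 = 6.7001 ≈ 6.700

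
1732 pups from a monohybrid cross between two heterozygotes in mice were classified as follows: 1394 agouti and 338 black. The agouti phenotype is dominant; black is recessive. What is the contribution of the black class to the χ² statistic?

For a monohybrid cross between heterozygotes with complete dominance, the expected phenotypic ratio is 3:1.
Total ratio parts = 4. Expected numbers out of 1732:
  agouti: 1732 × 3/4 = 1299
  black: 1732 × 1/4 = 433
Contribution of black: (338 − 433)² / 433 = 20.8430

20.843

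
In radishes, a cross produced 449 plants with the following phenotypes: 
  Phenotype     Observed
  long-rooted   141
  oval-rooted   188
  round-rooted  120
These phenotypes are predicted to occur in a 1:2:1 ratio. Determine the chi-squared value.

Expected counts for N = 449 under a 1:2:1 ratio (total parts = 4):
  long-rooted: 449 × 1/4 = 112.25
  oval-rooted: 449 × 2/4 = 224.5
  round-rooted: 449 × 1/4 = 112.25
χ² = Σ (O − E)² / E
  long-rooted: (141 − 112.25)² / 112.25 = 7.3636
  oval-rooted: (188 − 224.5)² / 224.5 = 5.9343
  round-rooted: (120 − 112.25)² / 112.25 = 0.5351
χ² = 7.3636 + 5.9343 + 0.5351 = 13.833

13.833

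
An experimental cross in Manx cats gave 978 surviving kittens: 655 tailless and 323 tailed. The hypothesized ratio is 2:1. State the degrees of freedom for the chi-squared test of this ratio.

A goodness-of-fit test with 2 phenotype classes has df = 2 − 1 = 1.

1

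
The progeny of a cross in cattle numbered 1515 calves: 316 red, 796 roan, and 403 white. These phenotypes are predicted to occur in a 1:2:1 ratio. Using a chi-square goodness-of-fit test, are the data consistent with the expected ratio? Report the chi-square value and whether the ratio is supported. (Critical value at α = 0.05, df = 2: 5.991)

Expected counts for N = 1515 under a 1:2:1 ratio (total parts = 4):
  red: 1515 × 1/4 = 378.75
  roan: 1515 × 2/4 = 757.5
  white: 1515 × 1/4 = 378.75
χ² = Σ (O − E)² / E
  red: (316 − 378.75)² / 378.75 = 10.3962
  roan: (796 − 757.5)² / 757.5 = 1.9568
  white: (403 − 378.75)² / 378.75 = 1.5526
χ² = 10.3962 + 1.9568 + 1.5526 = 13.9056 ≈ 13.906
Degrees of freedom = 3 − 1 = 2; critical value at α = 0.05 is 5.991.
Since 13.906 > 5.991, we reject the null hypothesis — the data do not fit the 1:2:1 ratio.

13.906; not consistent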